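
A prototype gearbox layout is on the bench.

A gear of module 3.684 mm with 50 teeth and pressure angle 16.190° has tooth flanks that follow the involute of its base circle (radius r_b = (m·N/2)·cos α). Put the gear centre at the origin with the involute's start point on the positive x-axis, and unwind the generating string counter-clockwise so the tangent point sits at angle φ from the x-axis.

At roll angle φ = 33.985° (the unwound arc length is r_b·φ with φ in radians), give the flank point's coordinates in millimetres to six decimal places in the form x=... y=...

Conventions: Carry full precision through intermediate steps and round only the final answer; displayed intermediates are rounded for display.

single-mesh involute tooth geometry (50T wheel at module 3.684)
pitch radius r_p = m·N/2 = 3.684·50/2 = 92.100000
base radius r_b = r_p·cos α = 92.100000·cos 16.190° = 88.447532
roll angle φ = 33.985° = 0.59315015 rad
x = r_b·(cos φ + φ·sin φ) = 102.664636
y = r_b·(sin φ − φ·cos φ) = 5.938833

x=102.664636 y=5.938833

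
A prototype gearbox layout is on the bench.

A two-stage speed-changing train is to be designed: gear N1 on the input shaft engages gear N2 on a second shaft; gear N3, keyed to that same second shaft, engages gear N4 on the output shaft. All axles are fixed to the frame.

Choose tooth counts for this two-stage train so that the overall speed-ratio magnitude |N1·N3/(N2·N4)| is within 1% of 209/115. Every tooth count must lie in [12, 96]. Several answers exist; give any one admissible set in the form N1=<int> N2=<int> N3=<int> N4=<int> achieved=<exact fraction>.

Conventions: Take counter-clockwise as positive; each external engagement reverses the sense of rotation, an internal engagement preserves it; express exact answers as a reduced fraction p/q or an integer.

N1=19 N2=15 N3=33 N4=23 achieved=209/115

class = fixed-axis compound train [2-stage, 209/115 wanted]
target = 209/115 in lowest terms: an exact hit needs N1·N3 = k·209 and N2·N4 = k·115 for one integer k, every count in [12, 96]; additionally prefer no 1:1 stage (N1 ≠ N2, N3 ≠ N4)
k = 1…2: no 1:1-free in-range split of k·209 and k·115 into factor pairs; take k = 3
k = 3: N1·N3 = 627 = 19·33, N2·N4 = 345 = 15·23
achieved = 19·33/(15·23) = 209/115; |achieved − target| = 0 ≤ 209/11500 ✓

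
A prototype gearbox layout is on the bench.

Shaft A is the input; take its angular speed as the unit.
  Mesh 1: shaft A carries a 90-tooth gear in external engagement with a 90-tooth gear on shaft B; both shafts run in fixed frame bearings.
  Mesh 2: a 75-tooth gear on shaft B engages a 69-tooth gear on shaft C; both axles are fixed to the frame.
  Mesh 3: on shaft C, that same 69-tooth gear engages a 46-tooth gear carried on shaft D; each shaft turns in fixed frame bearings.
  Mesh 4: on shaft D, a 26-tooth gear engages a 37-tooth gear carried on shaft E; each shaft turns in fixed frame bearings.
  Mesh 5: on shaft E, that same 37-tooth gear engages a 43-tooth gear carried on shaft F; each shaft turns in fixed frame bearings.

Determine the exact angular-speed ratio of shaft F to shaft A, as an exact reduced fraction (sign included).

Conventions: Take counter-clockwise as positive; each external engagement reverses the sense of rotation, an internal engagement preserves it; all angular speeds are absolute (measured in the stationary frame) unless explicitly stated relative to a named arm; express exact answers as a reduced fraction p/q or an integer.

-975/989

class = fixed-axis compound train [5 meshes; 5 ratios multiply, 5 sense flips]
mesh 1 [90T→90T]: running ratio 1, sense −
mesh 2 [75T→69T]: running ratio 25/23, sense +
mesh 3 [69T→46T]: running ratio 75/46, sense −
mesh 4 [26T→37T]: running ratio 975/851, sense +
mesh 5 [37T→43T]: running ratio 975/989, sense −
ω_out/ω_in = -975/989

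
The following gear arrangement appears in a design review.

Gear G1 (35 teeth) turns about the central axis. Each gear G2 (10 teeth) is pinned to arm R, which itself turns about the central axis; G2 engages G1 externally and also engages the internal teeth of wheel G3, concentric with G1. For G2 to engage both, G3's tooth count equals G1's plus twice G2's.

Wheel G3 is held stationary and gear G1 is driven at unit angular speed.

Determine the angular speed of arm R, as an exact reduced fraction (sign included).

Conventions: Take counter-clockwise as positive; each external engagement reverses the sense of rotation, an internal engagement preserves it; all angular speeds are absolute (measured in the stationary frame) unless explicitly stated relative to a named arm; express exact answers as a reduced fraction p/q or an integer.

7/18

topology: planetary set — G1 35T / G2 10T / G3 55T, arm = carrier (Willis)
ring teeth: 35 + 2·10 = 55
35(ω_sun−ω_arm) = −55(ω_ring−ω_arm),  ω_ring = 0, ω_sun = 1
35(1−ω_arm) = −55(0−ω_arm)  ⇒  90·ω_arm = 35  ⇒  ω_arm = 7/18
exact speed ratio = 7/18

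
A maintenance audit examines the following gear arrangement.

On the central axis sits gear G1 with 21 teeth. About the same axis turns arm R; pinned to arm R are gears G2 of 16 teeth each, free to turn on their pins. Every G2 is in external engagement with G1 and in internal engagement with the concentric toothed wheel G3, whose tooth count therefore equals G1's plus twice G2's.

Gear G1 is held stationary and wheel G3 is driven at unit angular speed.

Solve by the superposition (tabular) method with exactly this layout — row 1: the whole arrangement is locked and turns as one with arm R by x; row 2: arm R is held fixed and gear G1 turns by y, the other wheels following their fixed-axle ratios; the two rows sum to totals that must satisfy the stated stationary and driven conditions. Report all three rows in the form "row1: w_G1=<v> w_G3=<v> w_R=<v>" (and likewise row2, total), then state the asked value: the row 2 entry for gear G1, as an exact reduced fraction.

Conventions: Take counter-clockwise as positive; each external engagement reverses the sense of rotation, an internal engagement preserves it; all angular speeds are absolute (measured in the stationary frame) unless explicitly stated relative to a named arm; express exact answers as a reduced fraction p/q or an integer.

row1: w_G1=53/74 w_G3=53/74 w_R=53/74
row2: w_G1=-53/74 w_G3=21/74 w_R=0
total: w_G1=0 w_G3=1 w_R=53/74
asked value: -53/74

recognized (axles ride arm R): planetary set, 21/16/53 teeth
row 1: whole set turns with the arm by x
superposition row 2 [arm held]: sun y, ring −(21/53)·y, arm 0
boundary: total ω_sun = x + y = 0 and total ω_ring = x − (21/53)·y = 1  ⇒  y = -53/74, x = 53/74
row 2 ring = −(21/53)·(-53/74) = 21/74
totals (row 1 + row 2): sun 53/74 + (-53/74) = 0, ring 53/74 + 21/74 = 1, arm 53/74 + 0 = 53/74
asked cell (row2, sun) = -53/74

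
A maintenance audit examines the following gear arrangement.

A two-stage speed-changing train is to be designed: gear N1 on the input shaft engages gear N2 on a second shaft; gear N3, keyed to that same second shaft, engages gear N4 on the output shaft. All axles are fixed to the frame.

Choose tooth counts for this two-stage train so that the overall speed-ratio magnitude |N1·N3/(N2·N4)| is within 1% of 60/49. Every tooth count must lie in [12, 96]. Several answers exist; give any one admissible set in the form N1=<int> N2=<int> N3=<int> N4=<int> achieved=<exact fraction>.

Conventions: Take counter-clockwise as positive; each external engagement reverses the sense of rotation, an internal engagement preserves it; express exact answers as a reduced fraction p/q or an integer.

N1=12 N2=14 N3=20 N4=14 achieved=60/49

design class (target 60/49): fixed-axis compound train
target = 60/49 in lowest terms: an exact hit needs N1·N3 = k·60 and N2·N4 = k·49 for one integer k, every count in [12, 96]; additionally prefer no 1:1 stage (N1 ≠ N2, N3 ≠ N4)
k = 1…3: no 1:1-free in-range split of k·60 and k·49 into factor pairs; take k = 4
k = 4: N1·N3 = 240 = 12·20, N2·N4 = 196 = 14·14
achieved = 12·20/(14·14) = 60/49; |achieved − target| = 0 ≤ 3/245 ✓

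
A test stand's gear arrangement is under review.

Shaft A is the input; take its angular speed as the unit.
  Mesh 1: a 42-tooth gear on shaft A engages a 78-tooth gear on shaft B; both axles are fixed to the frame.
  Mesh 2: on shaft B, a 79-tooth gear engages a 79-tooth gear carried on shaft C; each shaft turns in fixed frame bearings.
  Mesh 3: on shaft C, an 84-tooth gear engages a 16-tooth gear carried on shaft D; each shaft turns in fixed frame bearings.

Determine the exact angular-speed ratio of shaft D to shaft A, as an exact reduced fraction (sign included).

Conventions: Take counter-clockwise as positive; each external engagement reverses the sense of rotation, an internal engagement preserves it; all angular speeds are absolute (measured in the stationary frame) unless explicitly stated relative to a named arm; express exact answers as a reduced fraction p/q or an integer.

-147/52

class = fixed-axis compound train [3 meshes; 3 ratios multiply, 3 sense flips]
mesh 1 [42T→78T]: running ratio 7/13, sense −
mesh 2 [79T→79T]: running ratio 7/13, sense +
mesh 3 [84T→16T]: running ratio 147/52, sense −
ω_out/ω_in = -147/52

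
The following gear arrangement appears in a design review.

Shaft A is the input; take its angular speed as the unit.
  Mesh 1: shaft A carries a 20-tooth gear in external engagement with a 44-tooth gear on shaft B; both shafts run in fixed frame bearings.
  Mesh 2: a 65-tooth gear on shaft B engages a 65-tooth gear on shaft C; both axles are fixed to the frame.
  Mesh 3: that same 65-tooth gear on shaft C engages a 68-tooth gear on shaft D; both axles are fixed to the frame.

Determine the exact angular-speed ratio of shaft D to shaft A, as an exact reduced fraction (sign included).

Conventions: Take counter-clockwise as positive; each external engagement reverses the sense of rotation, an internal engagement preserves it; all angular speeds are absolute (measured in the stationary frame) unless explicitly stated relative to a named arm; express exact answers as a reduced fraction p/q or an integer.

-325/748

class = fixed-axis compound train [3 meshes; 3 ratios multiply, 3 sense flips]
mesh 1 [20T→44T]: running ratio 5/11, sense −
mesh 2 [65T→65T]: running ratio 5/11, sense +
mesh 3 [65T→68T]: running ratio 325/748, sense −
ω_out/ω_in = -325/748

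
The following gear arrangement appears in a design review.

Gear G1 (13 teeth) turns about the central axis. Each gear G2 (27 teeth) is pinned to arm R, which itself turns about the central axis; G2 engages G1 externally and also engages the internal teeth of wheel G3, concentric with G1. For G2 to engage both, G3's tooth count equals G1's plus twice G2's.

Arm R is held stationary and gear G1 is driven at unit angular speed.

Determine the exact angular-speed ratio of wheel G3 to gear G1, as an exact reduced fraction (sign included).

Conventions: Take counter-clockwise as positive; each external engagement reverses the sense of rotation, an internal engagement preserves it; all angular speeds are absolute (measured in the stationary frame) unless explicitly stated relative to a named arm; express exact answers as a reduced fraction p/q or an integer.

recognized (axles ride arm R): planetary set, 13/27/67 teeth
ring teeth: 13 + 2·27 = 67
13(ω_sun−ω_arm) = −67(ω_ring−ω_arm),  ω_arm = 0, ω_sun = 1
ω_ring = 0 − (13/67)(1−0) = -13/67
ω_out/ω_in = -13/67

-13/67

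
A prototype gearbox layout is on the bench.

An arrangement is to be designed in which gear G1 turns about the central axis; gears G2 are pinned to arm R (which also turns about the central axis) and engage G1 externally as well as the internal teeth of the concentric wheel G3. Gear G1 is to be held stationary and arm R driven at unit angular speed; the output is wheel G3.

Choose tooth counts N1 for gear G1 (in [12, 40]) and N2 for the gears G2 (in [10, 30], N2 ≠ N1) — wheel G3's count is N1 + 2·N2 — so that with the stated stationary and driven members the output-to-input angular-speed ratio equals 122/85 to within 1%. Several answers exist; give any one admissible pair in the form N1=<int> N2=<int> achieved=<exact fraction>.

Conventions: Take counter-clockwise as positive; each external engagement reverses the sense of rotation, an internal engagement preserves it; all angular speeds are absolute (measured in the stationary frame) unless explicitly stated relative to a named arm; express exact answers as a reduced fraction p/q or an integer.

design class (target 122/85): planetary set
Willis with ω_sun = 0: ω_ring/ω_arm = (N1+N3)/N3; set equal to 122/85  ⇒  N3/N1 = 1/(122/85 − 1) = 85/37
N3 = N1 + 2·N2  ⇒  N2/N1 = (N3/N1 − 1)/2 = (85/37 − 1)/2 = 24/37
smallest multiple with N1 ≥ 12 and N2 ≥ 10: k = 1  ⇒  N1 = 1·37 = 37, N2 = 1·24 = 24 (N1 ≤ 40, N2 ≤ 30, N2 ≠ N1 ✓), N3 = 37 + 2·24 = 85
check: (N1+N3)/N3 with N1 = 37, N3 = 85 gives 122/85; |achieved − target| = 0 ≤ 61/4250 ✓

N1=37 N2=24 achieved=122/85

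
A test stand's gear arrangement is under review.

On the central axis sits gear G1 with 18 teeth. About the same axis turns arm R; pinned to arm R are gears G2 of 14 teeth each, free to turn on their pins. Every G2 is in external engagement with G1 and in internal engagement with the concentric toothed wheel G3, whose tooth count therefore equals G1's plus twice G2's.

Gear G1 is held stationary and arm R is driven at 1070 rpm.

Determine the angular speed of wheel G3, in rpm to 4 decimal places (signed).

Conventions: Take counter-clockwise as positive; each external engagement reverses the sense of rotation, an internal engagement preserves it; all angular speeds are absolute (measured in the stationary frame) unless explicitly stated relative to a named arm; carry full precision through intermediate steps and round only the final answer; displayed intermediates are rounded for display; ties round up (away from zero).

+1488.6957 rpm

planetary set (18T centre, 14T on arm, 46T internal) — Willis relation
normalise by the input: solve with ω_arm = 1, then scale by 1070 rpm
ring teeth: 18 + 2·14 = 46
18(ω_sun−ω_arm) = −46(ω_ring−ω_arm),  ω_sun = 0, ω_arm = 1
ω_ring = 1 − (18/46)(0−1) = 32/23
scale: ω_ring = 32/23 × 1070 rpm = +1488.6957 rpm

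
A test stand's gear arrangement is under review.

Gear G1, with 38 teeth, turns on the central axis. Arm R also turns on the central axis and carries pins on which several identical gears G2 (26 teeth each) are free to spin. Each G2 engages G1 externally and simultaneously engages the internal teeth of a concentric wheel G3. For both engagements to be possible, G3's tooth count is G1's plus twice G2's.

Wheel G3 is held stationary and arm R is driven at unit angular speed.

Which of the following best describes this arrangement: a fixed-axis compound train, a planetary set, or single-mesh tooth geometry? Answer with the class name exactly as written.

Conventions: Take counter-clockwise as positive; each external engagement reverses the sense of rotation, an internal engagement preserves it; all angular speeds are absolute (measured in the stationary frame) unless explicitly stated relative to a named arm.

recognized (axles ride arm R): planetary set, 38/26/90 teeth
classification: planetary set

planetary set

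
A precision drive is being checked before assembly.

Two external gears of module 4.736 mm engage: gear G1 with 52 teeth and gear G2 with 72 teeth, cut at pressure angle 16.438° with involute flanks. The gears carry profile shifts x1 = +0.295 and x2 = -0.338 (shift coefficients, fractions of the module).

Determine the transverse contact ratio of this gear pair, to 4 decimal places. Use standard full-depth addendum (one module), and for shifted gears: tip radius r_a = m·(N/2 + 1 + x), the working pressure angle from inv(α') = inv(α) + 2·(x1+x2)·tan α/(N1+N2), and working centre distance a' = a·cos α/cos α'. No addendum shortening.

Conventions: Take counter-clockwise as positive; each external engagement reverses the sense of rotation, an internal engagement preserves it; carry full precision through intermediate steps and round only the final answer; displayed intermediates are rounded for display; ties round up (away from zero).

2.0011

topology: single-mesh involute geometry — m = 4.736, 52T/72T pair
base radii: r_b1 = 118.103002, r_b2 = 163.527233
tip radii: r_a1 = 129.269120, r_a2 = 173.631232
inv(α') = inv(16.438°) + 2·(+0.295-0.338)·tan α/(52+72) = 0.00793498  ⇒  α' = 16.30213°
a' = a·cos α / cos α' = 293.6320·cos 16.438°/cos 16.30213° = 293.427531
action lengths: √(r_a1²−r_b1²) = 52.556507, √(r_a2²−r_b2²) = 58.366504
base pitch p_b = π·m·cos α = 14.270443
CR = (52.556507 + 58.366504 − 293.427531·sin 16.30213°)/14.270443 = 2.001143
contact ratio ≈ 2.0011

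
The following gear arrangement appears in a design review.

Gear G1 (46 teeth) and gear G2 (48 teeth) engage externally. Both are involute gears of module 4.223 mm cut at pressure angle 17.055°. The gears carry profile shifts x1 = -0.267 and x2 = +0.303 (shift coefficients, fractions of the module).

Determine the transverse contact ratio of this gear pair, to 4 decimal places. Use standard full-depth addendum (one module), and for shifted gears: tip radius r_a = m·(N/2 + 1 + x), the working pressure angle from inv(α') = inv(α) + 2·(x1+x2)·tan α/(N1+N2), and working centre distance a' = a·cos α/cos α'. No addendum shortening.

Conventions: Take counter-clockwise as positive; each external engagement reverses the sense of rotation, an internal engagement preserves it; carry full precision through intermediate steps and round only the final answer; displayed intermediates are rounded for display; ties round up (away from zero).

1.8950

single-mesh involute tooth geometry (46T engaging 48T at module 4.223)
base radii: r_b1 = 92.857622, r_b2 = 96.894910
tip radii: r_a1 = 100.224459, r_a2 = 106.854569
inv(α') = inv(17.055°) + 2·(-0.267+0.303)·tan α/(46+48) = 0.00934972  ⇒  α' = 17.19680°
a' = a·cos α / cos α' = 198.4810·cos 17.055°/cos 17.19680° = 198.632416
action lengths: √(r_a1²−r_b1²) = 37.714775, √(r_a2²−r_b2²) = 45.047479
base pitch p_b = π·m·cos α = 12.683514
CR = (37.714775 + 45.047479 − 198.632416·sin 17.19680°)/12.683514 = 1.895031
contact ratio ≈ 1.8950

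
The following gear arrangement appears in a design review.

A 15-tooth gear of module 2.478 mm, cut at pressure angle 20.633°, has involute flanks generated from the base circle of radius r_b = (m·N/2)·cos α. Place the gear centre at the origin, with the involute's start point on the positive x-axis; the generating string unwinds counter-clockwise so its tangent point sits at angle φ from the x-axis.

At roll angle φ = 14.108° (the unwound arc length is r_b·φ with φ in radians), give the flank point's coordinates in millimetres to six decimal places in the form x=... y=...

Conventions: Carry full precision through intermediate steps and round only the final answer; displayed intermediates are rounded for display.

x=17.912196 y=0.086029

topology: single-mesh involute geometry — m = 2.478, N = 15
pitch radius r_p = m·N/2 = 2.478·15/2 = 18.585000
base radius r_b = r_p·cos α = 18.585000·cos 20.633° = 17.392897
roll angle φ = 14.108° = 0.24623105 rad
x = r_b·(cos φ + φ·sin φ) = 17.912196
y = r_b·(sin φ − φ·cos φ) = 0.086029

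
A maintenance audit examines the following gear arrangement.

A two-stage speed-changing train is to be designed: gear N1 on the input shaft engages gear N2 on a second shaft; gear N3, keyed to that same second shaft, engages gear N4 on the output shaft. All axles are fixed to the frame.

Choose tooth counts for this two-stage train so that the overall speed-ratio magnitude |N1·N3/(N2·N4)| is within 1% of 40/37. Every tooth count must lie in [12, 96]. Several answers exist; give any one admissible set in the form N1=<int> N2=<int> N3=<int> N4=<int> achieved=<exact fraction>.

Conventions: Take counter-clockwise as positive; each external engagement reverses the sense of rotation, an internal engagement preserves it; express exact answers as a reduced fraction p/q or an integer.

N1=12 N2=37 N3=40 N4=12 achieved=40/37

class = fixed-axis compound train [2-stage, 40/37 wanted]
target = 40/37 in lowest terms: an exact hit needs N1·N3 = k·40 and N2·N4 = k·37 for one integer k, every count in [12, 96]; additionally prefer no 1:1 stage (N1 ≠ N2, N3 ≠ N4)
k = 1…11: no 1:1-free in-range split of k·40 and k·37 into factor pairs; take k = 12
k = 12: N1·N3 = 480 = 12·40, N2·N4 = 444 = 37·12
achieved = 12·40/(37·12) = 40/37; |achieved − target| = 0 ≤ 2/185 ✓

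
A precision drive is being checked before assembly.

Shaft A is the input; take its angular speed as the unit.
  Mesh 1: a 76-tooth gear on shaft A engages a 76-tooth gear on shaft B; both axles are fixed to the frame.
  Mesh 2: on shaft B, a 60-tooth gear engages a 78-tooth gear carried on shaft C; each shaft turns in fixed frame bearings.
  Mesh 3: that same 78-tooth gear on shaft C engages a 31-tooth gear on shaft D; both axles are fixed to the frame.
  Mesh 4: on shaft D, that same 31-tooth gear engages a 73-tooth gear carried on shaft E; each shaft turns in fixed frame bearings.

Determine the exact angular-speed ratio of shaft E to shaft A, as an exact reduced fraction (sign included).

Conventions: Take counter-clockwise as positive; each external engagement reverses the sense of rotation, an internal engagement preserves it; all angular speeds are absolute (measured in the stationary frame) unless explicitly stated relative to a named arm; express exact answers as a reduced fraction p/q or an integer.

60/73

class = fixed-axis compound train [4 meshes; 4 ratios multiply, 4 sense flips]
mesh 1 [76T→76T]: running ratio 1, sense −
mesh 2 [60T→78T]: running ratio 10/13, sense +
mesh 3 [78T→31T]: running ratio 60/31, sense −
mesh 4 [31T→73T]: running ratio 60/73, sense +
ω_out/ω_in = 60/73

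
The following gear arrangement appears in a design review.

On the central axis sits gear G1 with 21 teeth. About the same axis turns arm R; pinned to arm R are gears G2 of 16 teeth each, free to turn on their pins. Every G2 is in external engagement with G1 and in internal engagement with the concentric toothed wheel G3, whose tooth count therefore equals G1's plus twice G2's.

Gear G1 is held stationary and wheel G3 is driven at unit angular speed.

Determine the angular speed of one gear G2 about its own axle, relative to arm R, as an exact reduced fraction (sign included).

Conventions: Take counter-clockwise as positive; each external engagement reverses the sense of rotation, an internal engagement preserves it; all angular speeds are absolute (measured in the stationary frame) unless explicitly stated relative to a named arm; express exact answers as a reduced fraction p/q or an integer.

recognized (axles ride arm R): planetary set, 21/16/53 teeth
ring teeth: 21 + 2·16 = 53
21(ω_sun−ω_arm) = −53(ω_ring−ω_arm),  ω_sun = 0, ω_ring = 1
21(0−ω_arm) = −53(1−ω_arm)  ⇒  74·ω_arm = 53  ⇒  ω_arm = 53/74
sun–planet mesh: 21·(0−53/74) = −16·(ω_p−ω_arm)  ⇒  ω_p−ω_arm = 1113/1184
exact speed ratio = 1113/1184

1113/1184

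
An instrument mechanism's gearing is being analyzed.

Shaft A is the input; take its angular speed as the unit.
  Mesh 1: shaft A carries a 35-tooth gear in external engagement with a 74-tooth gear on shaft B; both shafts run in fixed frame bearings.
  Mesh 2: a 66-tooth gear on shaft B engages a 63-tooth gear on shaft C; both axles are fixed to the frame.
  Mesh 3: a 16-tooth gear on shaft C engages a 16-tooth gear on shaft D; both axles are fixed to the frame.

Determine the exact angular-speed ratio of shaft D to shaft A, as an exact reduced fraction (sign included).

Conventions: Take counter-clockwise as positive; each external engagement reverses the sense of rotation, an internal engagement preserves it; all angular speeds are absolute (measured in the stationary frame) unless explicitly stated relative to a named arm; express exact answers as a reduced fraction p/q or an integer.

-55/111

class = fixed-axis compound train [3 meshes; 3 ratios multiply, 3 sense flips]
mesh 1 [35T→74T]: running ratio 35/74, sense −
mesh 2 [66T→63T]: running ratio 55/111, sense +
mesh 3 [16T→16T]: running ratio 55/111, sense −
ω_out/ω_in = -55/111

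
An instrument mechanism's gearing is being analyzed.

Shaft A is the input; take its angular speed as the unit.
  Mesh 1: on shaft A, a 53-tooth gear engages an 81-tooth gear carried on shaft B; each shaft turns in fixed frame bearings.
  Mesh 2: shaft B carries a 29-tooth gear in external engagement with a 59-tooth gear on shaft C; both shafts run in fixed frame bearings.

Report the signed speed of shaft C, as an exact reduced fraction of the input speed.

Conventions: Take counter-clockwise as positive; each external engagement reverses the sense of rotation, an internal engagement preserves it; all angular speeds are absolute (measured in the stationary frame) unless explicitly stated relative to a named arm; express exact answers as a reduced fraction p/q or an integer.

1537/4779

2-mesh fixed-axis compound train (all bearings frame-fixed)
mesh 1 [53T→81T]: |ω|/ω_in = 1×53/81 = 53/81, sense flips to −
mesh 2 [29T→59T]: |ω|/ω_in = (53/81)×29/59 = 1537/4779, sense flips to +
signed output speed (× input speed) = 1537/4779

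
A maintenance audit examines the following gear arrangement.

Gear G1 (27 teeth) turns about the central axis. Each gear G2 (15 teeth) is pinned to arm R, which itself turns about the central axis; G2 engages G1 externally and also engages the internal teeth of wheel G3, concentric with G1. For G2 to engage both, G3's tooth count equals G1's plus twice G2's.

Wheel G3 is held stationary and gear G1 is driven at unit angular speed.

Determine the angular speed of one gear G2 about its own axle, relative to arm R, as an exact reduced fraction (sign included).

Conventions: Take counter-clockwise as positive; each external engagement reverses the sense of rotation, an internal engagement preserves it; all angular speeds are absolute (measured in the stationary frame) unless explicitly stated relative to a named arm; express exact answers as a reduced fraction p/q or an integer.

-171/140

planetary set (27T centre, 15T on arm, 57T internal) — Willis relation
ring teeth: 27 + 2·15 = 57
27(ω_sun−ω_arm) = −57(ω_ring−ω_arm),  ω_ring = 0, ω_sun = 1
27(1−ω_arm) = −57(0−ω_arm)  ⇒  84·ω_arm = 27  ⇒  ω_arm = 9/28
sun–planet mesh: 27·(1−9/28) = −15·(ω_p−ω_arm)  ⇒  ω_p−ω_arm = -171/140
exact speed ratio = -171/140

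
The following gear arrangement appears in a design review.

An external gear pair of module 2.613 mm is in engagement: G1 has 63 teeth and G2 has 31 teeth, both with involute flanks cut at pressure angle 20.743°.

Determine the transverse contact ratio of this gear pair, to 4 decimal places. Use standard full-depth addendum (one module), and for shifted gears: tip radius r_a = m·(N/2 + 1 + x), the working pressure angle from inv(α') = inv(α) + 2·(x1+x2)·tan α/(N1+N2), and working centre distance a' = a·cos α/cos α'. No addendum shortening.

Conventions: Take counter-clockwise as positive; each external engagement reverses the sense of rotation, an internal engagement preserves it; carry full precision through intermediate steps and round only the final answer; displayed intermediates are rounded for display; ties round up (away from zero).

1.6899

single-mesh involute tooth geometry (63T engaging 31T at module 2.613)
base radii: r_b1 = 76.974074, r_b2 = 37.876132
tip radii: r_a1 = 84.922500, r_a2 = 43.114500
no profile shift: α' = α, a' = a
action lengths: √(r_a1²−r_b1²) = 35.872315, √(r_a2²−r_b2²) = 20.597543
base pitch p_b = π·m·cos α = 7.676863
CR = (35.872315 + 20.597543 − 122.811000·sin 20.74300°)/7.676863 = 1.689890
contact ratio ≈ 1.6899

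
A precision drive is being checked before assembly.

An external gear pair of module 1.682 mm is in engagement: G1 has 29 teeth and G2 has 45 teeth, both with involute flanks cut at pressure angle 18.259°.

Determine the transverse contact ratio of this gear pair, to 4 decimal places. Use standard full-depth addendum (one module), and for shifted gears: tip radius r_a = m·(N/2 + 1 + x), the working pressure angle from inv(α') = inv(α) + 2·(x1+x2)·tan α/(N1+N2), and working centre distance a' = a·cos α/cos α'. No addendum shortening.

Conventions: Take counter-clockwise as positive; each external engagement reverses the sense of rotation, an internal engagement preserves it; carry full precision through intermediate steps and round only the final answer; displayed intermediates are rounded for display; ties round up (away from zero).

topology: single-mesh involute geometry — m = 1.682, 29T/45T pair
base radii: r_b1 = 23.161012, r_b2 = 35.939501
tip radii: r_a1 = 26.071000, r_a2 = 39.527000
no profile shift: α' = α, a' = a
action lengths: √(r_a1²−r_b1²) = 11.969318, √(r_a2²−r_b2²) = 16.454056
base pitch p_b = π·m·cos α = 5.018101
CR = (11.969318 + 16.454056 − 62.234000·sin 18.25900°)/5.018101 = 1.778492
contact ratio ≈ 1.7785

1.7785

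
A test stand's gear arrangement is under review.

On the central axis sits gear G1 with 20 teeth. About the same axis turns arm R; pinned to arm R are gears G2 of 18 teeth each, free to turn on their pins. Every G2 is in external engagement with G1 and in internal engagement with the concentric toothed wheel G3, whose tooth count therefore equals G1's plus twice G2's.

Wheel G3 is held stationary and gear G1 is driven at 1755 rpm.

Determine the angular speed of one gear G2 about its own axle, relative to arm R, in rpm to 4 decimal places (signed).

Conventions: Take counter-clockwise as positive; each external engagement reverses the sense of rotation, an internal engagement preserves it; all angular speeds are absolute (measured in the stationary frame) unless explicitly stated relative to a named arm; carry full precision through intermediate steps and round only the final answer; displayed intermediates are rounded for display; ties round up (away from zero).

recognized (axles ride arm R): planetary set, 20/18/56 teeth
normalise by the input: solve with ω_sun = 1, then scale by 1755 rpm
ring teeth: 20 + 2·18 = 56
20(ω_sun−ω_arm) = −56(ω_ring−ω_arm),  ω_ring = 0, ω_sun = 1
20(1−ω_arm) = −56(0−ω_arm)  ⇒  76·ω_arm = 20  ⇒  ω_arm = 5/19
sun–planet mesh: 20·(1−5/19) = −18·(ω_p−ω_arm)  ⇒  ω_p−ω_arm = -140/171
scale: ω_p−ω_arm = -140/171 × 1755 rpm = -1436.8421 rpm

-1436.8421 rpm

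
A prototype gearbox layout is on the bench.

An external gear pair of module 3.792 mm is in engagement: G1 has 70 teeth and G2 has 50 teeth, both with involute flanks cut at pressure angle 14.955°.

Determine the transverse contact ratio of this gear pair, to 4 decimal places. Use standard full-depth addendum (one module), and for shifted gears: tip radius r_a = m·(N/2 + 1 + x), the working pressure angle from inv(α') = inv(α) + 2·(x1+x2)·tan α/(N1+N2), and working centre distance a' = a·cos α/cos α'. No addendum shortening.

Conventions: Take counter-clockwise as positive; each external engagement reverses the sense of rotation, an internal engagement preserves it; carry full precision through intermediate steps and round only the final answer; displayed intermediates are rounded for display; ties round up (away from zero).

class = single-mesh tooth geometry [involute pair 70T × 50T, m = 3.792]
base radii: r_b1 = 128.224615, r_b2 = 91.589011
tip radii: r_a1 = 136.512000, r_a2 = 98.592000
no profile shift: α' = α, a' = a
action lengths: √(r_a1²−r_b1²) = 46.839879, √(r_a2²−r_b2²) = 36.494323
base pitch p_b = π·m·cos α = 11.509415
CR = (46.839879 + 36.494323 − 227.520000·sin 14.95500°)/11.509415 = 2.139146
contact ratio ≈ 2.1391

2.1391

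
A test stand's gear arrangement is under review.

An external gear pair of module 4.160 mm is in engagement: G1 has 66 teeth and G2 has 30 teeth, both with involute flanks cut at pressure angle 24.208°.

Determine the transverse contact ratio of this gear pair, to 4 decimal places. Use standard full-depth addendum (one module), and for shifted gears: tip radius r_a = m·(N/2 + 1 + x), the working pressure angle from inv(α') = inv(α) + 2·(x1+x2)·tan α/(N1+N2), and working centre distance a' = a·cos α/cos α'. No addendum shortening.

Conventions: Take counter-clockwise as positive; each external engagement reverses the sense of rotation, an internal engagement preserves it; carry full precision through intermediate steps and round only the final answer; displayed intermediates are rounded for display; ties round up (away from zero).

single-mesh involute tooth geometry (66T engaging 30T at module 4.160)
base radii: r_b1 = 125.207991, r_b2 = 56.912723
tip radii: r_a1 = 141.440000, r_a2 = 66.560000
no profile shift: α' = α, a' = a
action lengths: √(r_a1²−r_b1²) = 65.789305, √(r_a2²−r_b2²) = 34.513411
base pitch p_b = π·m·cos α = 11.919773
CR = (65.789305 + 34.513411 − 199.680000·sin 24.20800°)/11.919773 = 1.545655
contact ratio ≈ 1.5457

1.5457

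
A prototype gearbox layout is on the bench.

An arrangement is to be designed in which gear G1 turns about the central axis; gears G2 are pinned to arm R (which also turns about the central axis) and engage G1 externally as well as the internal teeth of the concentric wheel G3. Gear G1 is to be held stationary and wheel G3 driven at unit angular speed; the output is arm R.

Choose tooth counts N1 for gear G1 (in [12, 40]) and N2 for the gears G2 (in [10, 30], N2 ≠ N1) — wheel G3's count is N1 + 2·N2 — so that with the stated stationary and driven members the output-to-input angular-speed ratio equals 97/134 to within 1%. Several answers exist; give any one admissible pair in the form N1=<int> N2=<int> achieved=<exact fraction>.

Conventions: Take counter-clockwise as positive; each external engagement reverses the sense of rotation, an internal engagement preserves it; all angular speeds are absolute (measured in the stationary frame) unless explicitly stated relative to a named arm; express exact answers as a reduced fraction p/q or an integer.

N1=37 N2=30 achieved=97/134

design class (target 97/134): planetary set
Willis with ω_sun = 0: ω_arm/ω_ring = N3/(N1+N3); set equal to 97/134  ⇒  N3/N1 = (97/134)/(1 − 97/134) = 97/37
N3 = N1 + 2·N2  ⇒  N2/N1 = (N3/N1 − 1)/2 = (97/37 − 1)/2 = 30/37
smallest multiple with N1 ≥ 12 and N2 ≥ 10: k = 1  ⇒  N1 = 1·37 = 37, N2 = 1·30 = 30 (N1 ≤ 40, N2 ≤ 30, N2 ≠ N1 ✓), N3 = 37 + 2·30 = 97
check: N3/(N1+N3) with N1 = 37, N3 = 97 gives 97/134; |achieved − target| = 0 ≤ 97/13400 ✓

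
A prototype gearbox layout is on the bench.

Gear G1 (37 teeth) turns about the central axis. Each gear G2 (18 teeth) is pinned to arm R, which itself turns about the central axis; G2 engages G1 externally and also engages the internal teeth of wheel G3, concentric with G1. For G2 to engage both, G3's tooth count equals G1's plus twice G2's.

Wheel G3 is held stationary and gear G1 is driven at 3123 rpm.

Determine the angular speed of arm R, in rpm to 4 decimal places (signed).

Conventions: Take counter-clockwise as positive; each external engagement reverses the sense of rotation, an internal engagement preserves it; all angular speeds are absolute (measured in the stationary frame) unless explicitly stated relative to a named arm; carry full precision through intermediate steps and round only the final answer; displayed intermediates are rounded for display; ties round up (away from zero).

+1050.4636 rpm

planetary set (37T centre, 18T on arm, 73T internal) — Willis relation
normalise by the input: solve with ω_sun = 1, then scale by 3123 rpm
ring teeth: 37 + 2·18 = 73
37(ω_sun−ω_arm) = −73(ω_ring−ω_arm),  ω_ring = 0, ω_sun = 1
37(1−ω_arm) = −73(0−ω_arm)  ⇒  110·ω_arm = 37  ⇒  ω_arm = 37/110
scale: ω_arm = 37/110 × 3123 rpm = +1050.4636 rpm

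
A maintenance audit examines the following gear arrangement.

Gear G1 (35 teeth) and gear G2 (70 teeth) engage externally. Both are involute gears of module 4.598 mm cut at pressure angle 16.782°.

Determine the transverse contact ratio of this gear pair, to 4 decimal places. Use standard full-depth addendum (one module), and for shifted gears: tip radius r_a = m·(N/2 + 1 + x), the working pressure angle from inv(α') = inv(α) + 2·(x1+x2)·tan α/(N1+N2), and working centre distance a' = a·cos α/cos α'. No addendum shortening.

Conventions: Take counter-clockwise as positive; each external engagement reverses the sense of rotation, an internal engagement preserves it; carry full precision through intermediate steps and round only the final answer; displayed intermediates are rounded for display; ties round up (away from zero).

topology: single-mesh involute geometry — m = 4.598, 35T/70T pair
base radii: r_b1 = 77.038016, r_b2 = 154.076032
tip radii: r_a1 = 85.063000, r_a2 = 165.528000
no profile shift: α' = α, a' = a
action lengths: √(r_a1²−r_b1²) = 36.067410, √(r_a2²−r_b2²) = 60.498720
base pitch p_b = π·m·cos α = 13.829832
CR = (36.067410 + 60.498720 − 241.395000·sin 16.78200°)/13.829832 = 1.942750
contact ratio ≈ 1.9427

1.9427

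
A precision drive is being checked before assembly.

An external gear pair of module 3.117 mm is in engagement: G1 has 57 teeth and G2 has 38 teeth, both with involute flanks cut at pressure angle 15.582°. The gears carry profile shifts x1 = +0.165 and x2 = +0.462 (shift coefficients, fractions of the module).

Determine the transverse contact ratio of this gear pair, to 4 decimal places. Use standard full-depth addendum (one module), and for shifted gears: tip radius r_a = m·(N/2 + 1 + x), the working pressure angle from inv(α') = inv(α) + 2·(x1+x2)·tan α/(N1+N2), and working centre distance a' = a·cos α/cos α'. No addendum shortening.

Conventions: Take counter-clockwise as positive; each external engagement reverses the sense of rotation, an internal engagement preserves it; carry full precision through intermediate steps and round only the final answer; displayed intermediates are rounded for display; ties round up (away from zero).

class = single-mesh tooth geometry [involute pair 57T × 38T, m = 3.117]
base radii: r_b1 = 85.569566, r_b2 = 57.046377
tip radii: r_a1 = 92.465805, r_a2 = 63.780054
inv(α') = inv(15.582°) + 2·(+0.165+0.462)·tan α/(57+38) = 0.01059023  ⇒  α' = 17.90712°
a' = a·cos α / cos α' = 148.0575·cos 15.582°/cos 17.90712° = 149.876530
action lengths: √(r_a1²−r_b1²) = 35.039613, √(r_a2²−r_b2²) = 28.523782
base pitch p_b = π·m·cos α = 9.432446
CR = (35.039613 + 28.523782 − 149.876530·sin 17.90712°)/9.432446 = 1.853192
contact ratio ≈ 1.8532

1.8532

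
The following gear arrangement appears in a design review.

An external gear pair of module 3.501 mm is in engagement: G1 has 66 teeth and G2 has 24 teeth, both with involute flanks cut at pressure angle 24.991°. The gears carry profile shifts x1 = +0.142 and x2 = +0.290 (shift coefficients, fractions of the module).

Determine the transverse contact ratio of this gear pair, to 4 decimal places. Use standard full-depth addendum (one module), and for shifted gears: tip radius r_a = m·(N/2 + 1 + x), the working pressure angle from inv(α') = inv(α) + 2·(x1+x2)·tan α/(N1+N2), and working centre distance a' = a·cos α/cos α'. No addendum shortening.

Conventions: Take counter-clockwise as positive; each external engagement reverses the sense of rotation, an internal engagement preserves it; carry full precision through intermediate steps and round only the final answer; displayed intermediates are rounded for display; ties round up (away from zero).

1.4429

single-mesh involute tooth geometry (66T engaging 24T at module 3.501)
base radii: r_b1 = 104.716126, r_b2 = 38.078591
tip radii: r_a1 = 119.531142, r_a2 = 46.528290
inv(α') = inv(24.991°) + 2·(+0.142+0.290)·tan α/(66+24) = 0.03441592  ⇒  α' = 26.11239°
a' = a·cos α / cos α' = 157.5450·cos 24.991°/cos 26.11239° = 159.026124
action lengths: √(r_a1²−r_b1²) = 57.638762, √(r_a2²−r_b2²) = 26.737664
base pitch p_b = π·m·cos α = 9.968952
CR = (57.638762 + 26.737664 − 159.026124·sin 26.11239°)/9.968952 = 1.442853
contact ratio ≈ 1.4429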